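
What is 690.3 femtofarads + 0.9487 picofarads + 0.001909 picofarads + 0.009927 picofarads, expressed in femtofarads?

1650.836 femtofarads

In femtofarads:
  690.3 femtofarads → 690.3
  0.9487 picofarads = 0.9487 × 10^3 femtofarads = 948.7
  0.001909 picofarads = 0.001909 × 10^3 femtofarads = 1.909
  0.009927 picofarads = 0.009927 × 10^3 femtofarads = 9.927
Sum: 690.3 + 948.7 + 1.909 + 9.927 = 1650.836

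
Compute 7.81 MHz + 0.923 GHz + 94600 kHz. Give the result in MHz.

1025.41 MHz

In MHz:
  7.81 MHz → 7.81
  0.923 GHz = 0.923 × 10³ MHz = 923
  94600 kHz = 94600 × 10⁻³ MHz = 94.6
Sum: 7.81 + 923 + 94.6 = 1025.41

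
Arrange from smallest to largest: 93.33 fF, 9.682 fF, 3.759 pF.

9.682 fF < 93.33 fF < 3.759 pF

93.33 fF = 0.00000000000009333 F
9.682 fF = 0.000000000000009682 F
3.759 pF = 0.000000000003759 F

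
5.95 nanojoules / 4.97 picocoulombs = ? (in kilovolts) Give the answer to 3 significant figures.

(5.95 × 10^-9) / (4.97 × 10^-12) = 1.1972 × 10^3 V

1.20 kilovolts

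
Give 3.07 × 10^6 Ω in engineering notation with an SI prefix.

= 3.07 × 10^6 Ω; 10^6 is mega.

3.07 MΩ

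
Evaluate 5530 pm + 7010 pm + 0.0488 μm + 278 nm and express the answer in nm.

In nm:
  5530 pm = 5530 × 10⁻³ nm = 5.53
  7010 pm = 7010 × 10⁻³ nm = 7.01
  0.0488 μm = 0.0488 × 10³ nm = 48.8
  278 nm → 278
Sum: 5.53 + 7.01 + 48.8 + 278 = 339.34

339.34 nm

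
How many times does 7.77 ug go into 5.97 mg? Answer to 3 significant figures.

768

(5.97 × 10⁻³) / (7.77 × 10⁻⁶) = 0.7683 × 10³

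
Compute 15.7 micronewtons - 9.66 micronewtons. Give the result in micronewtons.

6.04 micronewtons

In micronewtons:
  15.7 micronewtons → 15.7
  9.66 micronewtons → 9.66
Difference: 15.7 - 9.66 = 6.04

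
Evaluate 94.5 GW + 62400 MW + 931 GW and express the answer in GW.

In GW:
  94.5 GW → 94.5
  62400 MW = 62400e-3 GW = 62.4
  931 GW → 931
Sum: 94.5 + 62.4 + 931 = 1087.9

1087.9 GW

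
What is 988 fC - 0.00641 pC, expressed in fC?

981.59 fC

In fC:
  988 fC → 988
  0.00641 pC = 0.00641 × 10³ fC = 6.41
Difference: 988 - 6.41 = 981.59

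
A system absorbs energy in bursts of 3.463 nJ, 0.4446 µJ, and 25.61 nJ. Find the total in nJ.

473.673 nJ

In nJ:
  3.463 nJ → 3.463
  0.4446 µJ = 0.4446 × 10^3 nJ = 444.6
  25.61 nJ → 25.61
Sum: 3.463 + 444.6 + 25.61 = 473.673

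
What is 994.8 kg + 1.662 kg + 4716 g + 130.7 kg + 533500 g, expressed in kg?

1665.378 kg

In kg:
  994.8 kg → 994.8
  1.662 kg → 1.662
  4716 g = 4716 × 10⁻³ kg = 4.716
  130.7 kg → 130.7
  533500 g = 533500 × 10⁻³ kg = 533.5
Sum: 994.8 + 1.662 + 4.716 + 130.7 + 533.5 = 1665.378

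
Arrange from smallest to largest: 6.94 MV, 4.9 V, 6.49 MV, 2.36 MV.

4.9 V < 2.36 MV < 6.49 MV < 6.94 MV

6.94 MV = 6940000 V
4.9 V = 4.9 V
6.49 MV = 6490000 V
2.36 MV = 2360000 V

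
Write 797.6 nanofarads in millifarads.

nano = 10⁻⁹, milli = 10⁻³; factor is 10⁻⁶.
797.6 × 10⁻⁶ = 0.0007976

0.0007976 millifarads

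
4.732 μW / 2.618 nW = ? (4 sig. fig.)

1807

(4.732 × 10^-6) / (2.618 × 10^-9) = 1.8075 × 10^3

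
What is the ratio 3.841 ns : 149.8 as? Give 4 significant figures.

(3.841e-9) / (149.8e-18) = 0.025641e9

25640000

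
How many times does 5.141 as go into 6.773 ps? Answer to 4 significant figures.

1317000

(6.773 × 10^-12) / (5.141 × 10^-18) = 1.3174 × 10^6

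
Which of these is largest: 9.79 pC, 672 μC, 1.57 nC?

672 μC

9.79 pC = 0.00000000000979 C
672 μC = 0.000672 C
1.57 nC = 0.00000000157 C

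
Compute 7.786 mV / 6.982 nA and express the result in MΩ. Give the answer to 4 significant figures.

(7.786 × 10^-3) / (6.982 × 10^-9) = 1.11515 × 10^6 Ω

1.115 MΩ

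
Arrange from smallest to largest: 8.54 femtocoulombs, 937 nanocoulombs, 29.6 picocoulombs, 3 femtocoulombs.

8.54 femtocoulombs = 0.00000000000000854 coulombs
937 nanocoulombs = 0.000000937 coulombs
29.6 picocoulombs = 0.0000000000296 coulombs
3 femtocoulombs = 0.000000000000003 coulombs

3 femtocoulombs < 8.54 femtocoulombs < 29.6 picocoulombs < 937 nanocoulombs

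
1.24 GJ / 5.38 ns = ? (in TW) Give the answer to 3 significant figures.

230000 TW

(1.24 × 10^9) / (5.38 × 10^-9) = 0.23048 × 10^18 W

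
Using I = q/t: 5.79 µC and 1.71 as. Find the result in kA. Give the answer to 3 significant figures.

(5.79 × 10^-6) / (1.71 × 10^-18) = 3.386 × 10^12 A

3390000000 kA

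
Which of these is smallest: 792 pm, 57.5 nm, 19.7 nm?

792 pm = 0.000000000792 m
57.5 nm = 0.0000000575 m
19.7 nm = 0.0000000197 m

792 pm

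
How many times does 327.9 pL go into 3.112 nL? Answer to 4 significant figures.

9.491

(3.112 × 10⁻⁹) / (327.9 × 10⁻¹²) = 0.0094907 × 10³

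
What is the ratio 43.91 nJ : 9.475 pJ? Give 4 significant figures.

(43.91 × 10^-9) / (9.475 × 10^-12) = 4.6343 × 10^3

4634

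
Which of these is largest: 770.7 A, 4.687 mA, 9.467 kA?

770.7 A = 770.7 A
4.687 mA = 0.004687 A
9.467 kA = 9467 A

9.467 kA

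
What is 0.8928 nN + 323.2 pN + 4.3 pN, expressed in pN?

In pN:
  0.8928 nN = 0.8928e3 pN = 892.8
  323.2 pN → 323.2
  4.3 pN → 4.3
Sum: 892.8 + 323.2 + 4.3 = 1220.3

1220.3 pN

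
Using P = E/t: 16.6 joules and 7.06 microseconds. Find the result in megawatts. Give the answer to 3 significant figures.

2.35 megawatts

(16.6) / (7.06 × 10⁻⁶) = 2.3513 × 10⁶ W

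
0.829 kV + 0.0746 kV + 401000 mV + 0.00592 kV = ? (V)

In V:
  0.829 kV = 0.829e3 V = 829
  0.0746 kV = 0.0746e3 V = 74.6
  401000 mV = 401000e-3 V = 401
  0.00592 kV = 0.00592e3 V = 5.92
Sum: 829 + 74.6 + 401 + 5.92 = 1310.52

1310.52 V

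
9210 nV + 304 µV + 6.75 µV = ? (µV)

In µV:
  9210 nV = 9210 × 10⁻³ µV = 9.21
  304 µV → 304
  6.75 µV → 6.75
Sum: 9.21 + 304 + 6.75 = 319.96

319.96 µV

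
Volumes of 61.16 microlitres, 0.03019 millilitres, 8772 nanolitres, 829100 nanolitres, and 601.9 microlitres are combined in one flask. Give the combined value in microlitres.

1531.122 microlitres

In microlitres:
  61.16 microlitres → 61.16
  0.03019 millilitres = 0.03019 × 10³ microlitres = 30.19
  8772 nanolitres = 8772 × 10⁻³ microlitres = 8.772
  829100 nanolitres = 829100 × 10⁻³ microlitres = 829.1
  601.9 microlitres → 601.9
Sum: 61.16 + 30.19 + 8.772 + 829.1 + 601.9 = 1531.122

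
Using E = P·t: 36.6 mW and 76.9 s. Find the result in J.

36.6e-3 × 76.9 = 2814.54e-3 J

2.81454 J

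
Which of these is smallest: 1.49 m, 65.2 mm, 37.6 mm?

37.6 mm

1.49 m = 1.49 m
65.2 mm = 0.0652 m
37.6 mm = 0.0376 m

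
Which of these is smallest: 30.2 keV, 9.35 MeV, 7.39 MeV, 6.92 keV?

30.2 keV = 30200 eV
9.35 MeV = 9350000 eV
7.39 MeV = 7390000 eV
6.92 keV = 6920 eV

6.92 keV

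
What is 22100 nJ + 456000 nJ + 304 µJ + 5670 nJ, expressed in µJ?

In µJ:
  22100 nJ = 22100 × 10⁻³ µJ = 22.1
  456000 nJ = 456000 × 10⁻³ µJ = 456
  304 µJ → 304
  5670 nJ = 5670 × 10⁻³ µJ = 5.67
Sum: 22.1 + 456 + 304 + 5.67 = 787.77

787.77 µJ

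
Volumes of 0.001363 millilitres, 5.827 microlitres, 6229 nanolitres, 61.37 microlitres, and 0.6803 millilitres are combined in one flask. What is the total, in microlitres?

In microlitres:
  0.001363 millilitres = 0.001363e3 microlitres = 1.363
  5.827 microlitres → 5.827
  6229 nanolitres = 6229e-3 microlitres = 6.229
  61.37 microlitres → 61.37
  0.6803 millilitres = 0.6803e3 microlitres = 680.3
Sum: 1.363 + 5.827 + 6.229 + 61.37 + 680.3 = 755.089

755.089 microlitres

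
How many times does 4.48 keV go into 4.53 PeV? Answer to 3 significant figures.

1010000000000

(4.53 × 10^15) / (4.48 × 10^3) = 1.011 × 10^12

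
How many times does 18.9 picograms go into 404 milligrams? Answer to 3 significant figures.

21400000000

(404 × 10^-3) / (18.9 × 10^-12) = 21.38 × 10^9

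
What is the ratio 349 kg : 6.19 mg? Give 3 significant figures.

(349 × 10^3) / (6.19 × 10^-3) = 56.38 × 10^6

56400000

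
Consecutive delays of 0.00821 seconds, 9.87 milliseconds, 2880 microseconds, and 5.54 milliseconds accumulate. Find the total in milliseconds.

In milliseconds:
  0.00821 seconds = 0.00821e3 milliseconds = 8.21
  9.87 milliseconds → 9.87
  2880 microseconds = 2880e-3 milliseconds = 2.88
  5.54 milliseconds → 5.54
Sum: 8.21 + 9.87 + 2.88 + 5.54 = 26.5

26.5 milliseconds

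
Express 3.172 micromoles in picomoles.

3172000 picomoles

micro = 10^-6, pico = 10^-12; factor is 10^6.
3.172 × 10^6 = 3172000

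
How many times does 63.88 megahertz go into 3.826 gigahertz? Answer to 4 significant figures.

(3.826 × 10⁹) / (63.88 × 10⁶) = 0.059894 × 10³

59.89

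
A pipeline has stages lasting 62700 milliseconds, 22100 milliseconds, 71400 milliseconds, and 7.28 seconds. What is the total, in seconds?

In seconds:
  62700 milliseconds = 62700 × 10^-3 seconds = 62.7
  22100 milliseconds = 22100 × 10^-3 seconds = 22.1
  71400 milliseconds = 71400 × 10^-3 seconds = 71.4
  7.28 seconds → 7.28
Sum: 62.7 + 22.1 + 71.4 + 7.28 = 163.48

163.48 seconds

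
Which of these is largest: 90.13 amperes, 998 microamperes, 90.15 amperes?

90.13 amperes = 90.13 amperes
998 microamperes = 0.000998 amperes
90.15 amperes = 90.15 amperes

90.15 amperes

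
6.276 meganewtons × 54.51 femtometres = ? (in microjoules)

6.276e6 × 54.51e-15 = 342.10476e-9 J

0.34210476 microjoules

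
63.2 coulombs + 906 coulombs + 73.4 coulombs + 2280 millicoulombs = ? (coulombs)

1044.88 coulombs

In coulombs:
  63.2 coulombs → 63.2
  906 coulombs → 906
  73.4 coulombs → 73.4
  2280 millicoulombs = 2280e-3 coulombs = 2.28
Sum: 63.2 + 906 + 73.4 + 2.28 = 1044.88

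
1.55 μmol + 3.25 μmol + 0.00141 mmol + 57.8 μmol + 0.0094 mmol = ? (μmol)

73.41 μmol

In μmol:
  1.55 μmol → 1.55
  3.25 μmol → 3.25
  0.00141 mmol = 0.00141 × 10³ μmol = 1.41
  57.8 μmol → 57.8
  0.0094 mmol = 0.0094 × 10³ μmol = 9.4
Sum: 1.55 + 3.25 + 1.41 + 57.8 + 9.4 = 73.41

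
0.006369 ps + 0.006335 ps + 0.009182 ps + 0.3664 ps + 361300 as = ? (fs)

In fs:
  0.006369 ps = 0.006369 × 10^3 fs = 6.369
  0.006335 ps = 0.006335 × 10^3 fs = 6.335
  0.009182 ps = 0.009182 × 10^3 fs = 9.182
  0.3664 ps = 0.3664 × 10^3 fs = 366.4
  361300 as = 361300 × 10^-3 fs = 361.3
Sum: 6.369 + 6.335 + 9.182 + 366.4 + 361.3 = 749.586

749.586 fs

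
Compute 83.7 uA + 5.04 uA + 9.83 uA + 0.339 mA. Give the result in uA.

437.57 uA

In uA:
  83.7 uA → 83.7
  5.04 uA → 5.04
  9.83 uA → 9.83
  0.339 mA = 0.339 × 10³ uA = 339
Sum: 83.7 + 5.04 + 9.83 + 339 = 437.57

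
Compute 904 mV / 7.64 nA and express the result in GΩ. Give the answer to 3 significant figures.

(904e-3) / (7.64e-9) = 118.32e6 Ω

0.118 GΩ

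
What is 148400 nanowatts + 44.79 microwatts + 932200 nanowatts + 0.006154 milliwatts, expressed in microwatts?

In microwatts:
  148400 nanowatts = 148400 × 10⁻³ microwatts = 148.4
  44.79 microwatts → 44.79
  932200 nanowatts = 932200 × 10⁻³ microwatts = 932.2
  0.006154 milliwatts = 0.006154 × 10³ microwatts = 6.154
Sum: 148.4 + 44.79 + 932.2 + 6.154 = 1131.544

1131.544 microwatts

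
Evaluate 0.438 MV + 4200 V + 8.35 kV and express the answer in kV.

450.55 kV

In kV:
  0.438 MV = 0.438 × 10^3 kV = 438
  4200 V = 4200 × 10^-3 kV = 4.2
  8.35 kV → 8.35
Sum: 438 + 4.2 + 8.35 = 450.55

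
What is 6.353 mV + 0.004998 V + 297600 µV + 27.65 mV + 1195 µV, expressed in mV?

337.796 mV

In mV:
  6.353 mV → 6.353
  0.004998 V = 0.004998 × 10³ mV = 4.998
  297600 µV = 297600 × 10⁻³ mV = 297.6
  27.65 mV → 27.65
  1195 µV = 1195 × 10⁻³ mV = 1.195
Sum: 6.353 + 4.998 + 297.6 + 27.65 + 1.195 = 337.796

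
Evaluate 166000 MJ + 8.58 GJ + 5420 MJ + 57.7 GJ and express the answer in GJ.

In GJ:
  166000 MJ = 166000 × 10^-3 GJ = 166
  8.58 GJ → 8.58
  5420 MJ = 5420 × 10^-3 GJ = 5.42
  57.7 GJ → 57.7
Sum: 166 + 8.58 + 5.42 + 57.7 = 237.7

237.7 GJ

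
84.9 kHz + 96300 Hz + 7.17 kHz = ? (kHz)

188.37 kHz

In kHz:
  84.9 kHz → 84.9
  96300 Hz = 96300 × 10^-3 kHz = 96.3
  7.17 kHz → 7.17
Sum: 84.9 + 96.3 + 7.17 = 188.37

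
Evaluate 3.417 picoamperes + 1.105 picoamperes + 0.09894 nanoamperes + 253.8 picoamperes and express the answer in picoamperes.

357.262 picoamperes

In picoamperes:
  3.417 picoamperes → 3.417
  1.105 picoamperes → 1.105
  0.09894 nanoamperes = 0.09894e3 picoamperes = 98.94
  253.8 picoamperes → 253.8
Sum: 3.417 + 1.105 + 98.94 + 253.8 = 357.262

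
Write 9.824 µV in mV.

micro = 10⁻⁶, milli = 10⁻³; factor is 10⁻³.
9.824 × 10⁻³ = 0.009824

0.009824 mV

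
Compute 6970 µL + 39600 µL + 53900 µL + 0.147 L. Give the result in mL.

In mL:
  6970 µL = 6970 × 10^-3 mL = 6.97
  39600 µL = 39600 × 10^-3 mL = 39.6
  53900 µL = 53900 × 10^-3 mL = 53.9
  0.147 L = 0.147 × 10^3 mL = 147
Sum: 6.97 + 39.6 + 53.9 + 147 = 247.47

247.47 mL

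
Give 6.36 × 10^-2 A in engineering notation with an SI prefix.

= 63.6 × 10^-3 A; 10^-3 is milli.

63.6 mA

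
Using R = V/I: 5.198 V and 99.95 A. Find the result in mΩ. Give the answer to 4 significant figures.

52.01 mΩ

(5.198) / (99.95) = 0.052006 Ω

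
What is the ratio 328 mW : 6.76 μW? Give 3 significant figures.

48500

(328 × 10⁻³) / (6.76 × 10⁻⁶) = 48.52 × 10³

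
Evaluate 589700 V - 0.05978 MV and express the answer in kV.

529.92 kV

In kV:
  589700 V = 589700e-3 kV = 589.7
  0.05978 MV = 0.05978e3 kV = 59.78
Difference: 589.7 - 59.78 = 529.92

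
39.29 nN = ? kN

0.00000000003929 kN

nano = 10^-9, kilo = 10^3; factor is 10^-12.
39.29 × 10^-12 = 0.00000000003929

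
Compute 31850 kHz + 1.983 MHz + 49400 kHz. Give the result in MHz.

83.233 MHz

In MHz:
  31850 kHz = 31850 × 10^-3 MHz = 31.85
  1.983 MHz → 1.983
  49400 kHz = 49400 × 10^-3 MHz = 49.4
Sum: 31.85 + 1.983 + 49.4 = 83.233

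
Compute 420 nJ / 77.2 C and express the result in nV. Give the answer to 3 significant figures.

(420e-9) / (77.2) = 5.4404e-9 V

5.44 nV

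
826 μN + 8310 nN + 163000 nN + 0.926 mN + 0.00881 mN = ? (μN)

1932.12 μN

In μN:
  826 μN → 826
  8310 nN = 8310e-3 μN = 8.31
  163000 nN = 163000e-3 μN = 163
  0.926 mN = 0.926e3 μN = 926
  0.00881 mN = 0.00881e3 μN = 8.81
Sum: 826 + 8.31 + 163 + 926 + 8.81 = 1932.12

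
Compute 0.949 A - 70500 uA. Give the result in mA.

In mA:
  0.949 A = 0.949e3 mA = 949
  70500 uA = 70500e-3 mA = 70.5
Difference: 949 - 70.5 = 878.5

878.5 mA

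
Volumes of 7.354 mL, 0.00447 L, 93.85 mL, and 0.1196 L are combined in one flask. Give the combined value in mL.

In mL:
  7.354 mL → 7.354
  0.00447 L = 0.00447 × 10³ mL = 4.47
  93.85 mL → 93.85
  0.1196 L = 0.1196 × 10³ mL = 119.6
Sum: 7.354 + 4.47 + 93.85 + 119.6 = 225.274

225.274 mL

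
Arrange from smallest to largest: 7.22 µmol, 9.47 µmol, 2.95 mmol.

7.22 µmol = 0.00000722 mol
9.47 µmol = 0.00000947 mol
2.95 mmol = 0.00295 mol

7.22 µmol < 9.47 µmol < 2.95 mmol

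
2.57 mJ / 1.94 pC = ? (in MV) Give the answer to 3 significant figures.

(2.57e-3) / (1.94e-12) = 1.3247e9 V

1320 MV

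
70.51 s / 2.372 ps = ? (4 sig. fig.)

(70.51) / (2.372 × 10^-12) = 29.726 × 10^12

29730000000000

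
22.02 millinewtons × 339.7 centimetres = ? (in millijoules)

22.02e-3 × 339.7e-2 = 7480.194e-5 J

74.80194 millijoules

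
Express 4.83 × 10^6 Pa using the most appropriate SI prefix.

= 4.83 × 10^6 Pa; 10^6 is mega.

4.83 MPa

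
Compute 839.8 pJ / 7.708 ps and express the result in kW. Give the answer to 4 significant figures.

0.1090 kW

(839.8 × 10⁻¹²) / (7.708 × 10⁻¹²) = 108.952 W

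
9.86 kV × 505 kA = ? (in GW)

9.86 × 10^3 × 505 × 10^3 = 4979.3 × 10^6 W

4.9793 GW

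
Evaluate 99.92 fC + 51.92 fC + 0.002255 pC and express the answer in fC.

154.095 fC

In fC:
  99.92 fC → 99.92
  51.92 fC → 51.92
  0.002255 pC = 0.002255 × 10^3 fC = 2.255
Sum: 99.92 + 51.92 + 2.255 = 154.095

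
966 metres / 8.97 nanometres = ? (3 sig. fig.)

(966) / (8.97e-9) = 107.7e9

108000000000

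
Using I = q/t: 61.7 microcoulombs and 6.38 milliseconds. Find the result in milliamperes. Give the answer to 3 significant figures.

(61.7e-6) / (6.38e-3) = 9.6708e-3 A

9.67 milliamperes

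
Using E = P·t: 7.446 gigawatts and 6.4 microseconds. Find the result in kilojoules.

7.446 × 10^9 × 6.4 × 10^-6 = 47.6544 × 10^3 J

47.6544 kilojoules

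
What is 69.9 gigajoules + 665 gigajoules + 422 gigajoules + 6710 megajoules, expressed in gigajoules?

In gigajoules:
  69.9 gigajoules → 69.9
  665 gigajoules → 665
  422 gigajoules → 422
  6710 megajoules = 6710e-3 gigajoules = 6.71
Sum: 69.9 + 665 + 422 + 6.71 = 1163.61

1163.61 gigajoules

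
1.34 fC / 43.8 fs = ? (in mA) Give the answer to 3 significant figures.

30.6 mA

(1.34 × 10⁻¹⁵) / (43.8 × 10⁻¹⁵) = 0.030594 A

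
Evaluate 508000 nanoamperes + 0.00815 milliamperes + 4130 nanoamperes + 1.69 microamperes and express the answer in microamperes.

In microamperes:
  508000 nanoamperes = 508000e-3 microamperes = 508
  0.00815 milliamperes = 0.00815e3 microamperes = 8.15
  4130 nanoamperes = 4130e-3 microamperes = 4.13
  1.69 microamperes → 1.69
Sum: 508 + 8.15 + 4.13 + 1.69 = 521.97

521.97 microamperes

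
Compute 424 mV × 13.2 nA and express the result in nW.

5.5968 nW

424e-3 × 13.2e-9 = 5596.8e-12 W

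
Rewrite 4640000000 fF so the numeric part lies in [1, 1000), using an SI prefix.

4.64 μF

= 4.64 × 10⁻⁶ F; 10⁻⁶ is micro.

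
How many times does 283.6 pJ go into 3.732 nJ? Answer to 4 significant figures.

13.16

(3.732e-9) / (283.6e-12) = 0.013159e3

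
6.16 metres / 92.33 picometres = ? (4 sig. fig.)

(6.16) / (92.33 × 10^-12) = 0.066717 × 10^12

66720000000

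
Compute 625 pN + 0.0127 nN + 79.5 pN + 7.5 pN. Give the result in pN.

724.7 pN

In pN:
  625 pN → 625
  0.0127 nN = 0.0127 × 10^3 pN = 12.7
  79.5 pN → 79.5
  7.5 pN → 7.5
Sum: 625 + 12.7 + 79.5 + 7.5 = 724.7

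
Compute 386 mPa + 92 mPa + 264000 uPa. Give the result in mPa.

In mPa:
  386 mPa → 386
  92 mPa → 92
  264000 uPa = 264000 × 10⁻³ mPa = 264
Sum: 386 + 92 + 264 = 742

742 mPa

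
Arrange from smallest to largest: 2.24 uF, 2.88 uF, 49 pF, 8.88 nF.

49 pF < 8.88 nF < 2.24 uF < 2.88 uF

2.24 uF = 0.00000224 F
2.88 uF = 0.00000288 F
49 pF = 0.000000000049 F
8.88 nF = 0.00000000888 F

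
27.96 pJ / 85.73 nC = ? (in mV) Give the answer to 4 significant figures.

0.3261 mV

(27.96 × 10⁻¹²) / (85.73 × 10⁻⁹) = 0.32614 × 10⁻³ V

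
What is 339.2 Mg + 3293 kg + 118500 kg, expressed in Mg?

In Mg:
  339.2 Mg → 339.2
  3293 kg = 3293 × 10⁻³ Mg = 3.293
  118500 kg = 118500 × 10⁻³ Mg = 118.5
Sum: 339.2 + 3.293 + 118.5 = 460.993

460.993 Mg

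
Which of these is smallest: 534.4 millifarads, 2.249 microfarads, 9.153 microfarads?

534.4 millifarads = 0.5344 farads
2.249 microfarads = 0.000002249 farads
9.153 microfarads = 0.000009153 farads

2.249 microfarads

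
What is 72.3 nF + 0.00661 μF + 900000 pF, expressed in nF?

978.91 nF

In nF:
  72.3 nF → 72.3
  0.00661 μF = 0.00661 × 10³ nF = 6.61
  900000 pF = 900000 × 10⁻³ nF = 900
Sum: 72.3 + 6.61 + 900 = 978.91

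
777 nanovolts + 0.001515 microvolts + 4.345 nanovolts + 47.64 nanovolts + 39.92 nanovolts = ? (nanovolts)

In nanovolts:
  777 nanovolts → 777
  0.001515 microvolts = 0.001515 × 10^3 nanovolts = 1.515
  4.345 nanovolts → 4.345
  47.64 nanovolts → 47.64
  39.92 nanovolts → 39.92
Sum: 777 + 1.515 + 4.345 + 47.64 + 39.92 = 870.42

870.42 nanovolts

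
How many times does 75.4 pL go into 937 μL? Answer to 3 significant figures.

12400000

(937 × 10⁻⁶) / (75.4 × 10⁻¹²) = 12.43 × 10⁶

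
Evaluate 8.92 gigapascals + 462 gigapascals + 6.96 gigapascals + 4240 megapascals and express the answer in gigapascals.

482.12 gigapascals

In gigapascals:
  8.92 gigapascals → 8.92
  462 gigapascals → 462
  6.96 gigapascals → 6.96
  4240 megapascals = 4240 × 10^-3 gigapascals = 4.24
Sum: 8.92 + 462 + 6.96 + 4.24 = 482.12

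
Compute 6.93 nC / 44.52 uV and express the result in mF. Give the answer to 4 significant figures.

0.1557 mF

(6.93 × 10^-9) / (44.52 × 10^-6) = 0.15566 × 10^-3 F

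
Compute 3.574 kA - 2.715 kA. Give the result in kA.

In kA:
  3.574 kA → 3.574
  2.715 kA → 2.715
Difference: 3.574 - 2.715 = 0.859

0.859 kA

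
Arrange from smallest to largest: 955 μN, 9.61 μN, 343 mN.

955 μN = 0.000955 N
9.61 μN = 0.00000961 N
343 mN = 0.343 N

9.61 μN < 955 μN < 343 mN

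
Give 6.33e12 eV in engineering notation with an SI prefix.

= 6.33e12 eV; 1e12 is tera.

6.33 TeV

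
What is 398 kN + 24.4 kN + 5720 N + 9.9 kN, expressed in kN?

438.02 kN

In kN:
  398 kN → 398
  24.4 kN → 24.4
  5720 N = 5720e-3 kN = 5.72
  9.9 kN → 9.9
Sum: 398 + 24.4 + 5.72 + 9.9 = 438.02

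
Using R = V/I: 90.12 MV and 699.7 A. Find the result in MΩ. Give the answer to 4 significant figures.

(90.12e6) / (699.7) = 0.128798e6 Ω

0.1288 MΩ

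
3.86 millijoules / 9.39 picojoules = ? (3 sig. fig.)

411000000

(3.86e-3) / (9.39e-12) = 0.4111e9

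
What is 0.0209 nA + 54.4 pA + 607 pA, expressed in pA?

In pA:
  0.0209 nA = 0.0209 × 10^3 pA = 20.9
  54.4 pA → 54.4
  607 pA → 607
Sum: 20.9 + 54.4 + 607 = 682.3

682.3 pA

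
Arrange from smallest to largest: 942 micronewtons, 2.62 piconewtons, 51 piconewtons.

2.62 piconewtons < 51 piconewtons < 942 micronewtons

942 micronewtons = 0.000942 newtons
2.62 piconewtons = 0.00000000000262 newtons
51 piconewtons = 0.000000000051 newtons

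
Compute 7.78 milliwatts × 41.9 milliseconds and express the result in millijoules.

7.78e-3 × 41.9e-3 = 325.982e-6 J

0.325982 millijoules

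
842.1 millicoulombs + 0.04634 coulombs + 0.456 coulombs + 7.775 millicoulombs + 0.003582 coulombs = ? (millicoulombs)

In millicoulombs:
  842.1 millicoulombs → 842.1
  0.04634 coulombs = 0.04634e3 millicoulombs = 46.34
  0.456 coulombs = 0.456e3 millicoulombs = 456
  7.775 millicoulombs → 7.775
  0.003582 coulombs = 0.003582e3 millicoulombs = 3.582
Sum: 842.1 + 46.34 + 456 + 7.775 + 3.582 = 1355.797

1355.797 millicoulombs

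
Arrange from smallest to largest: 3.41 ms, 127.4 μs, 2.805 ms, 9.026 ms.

3.41 ms = 0.00341 s
127.4 μs = 0.0001274 s
2.805 ms = 0.002805 s
9.026 ms = 0.009026 s

127.4 μs < 2.805 ms < 3.41 ms < 9.026 ms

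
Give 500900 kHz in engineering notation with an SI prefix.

= 500.9e6 Hz; 1e6 is mega.

500.9 MHz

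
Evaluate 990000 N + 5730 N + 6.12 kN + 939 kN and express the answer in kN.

In kN:
  990000 N = 990000e-3 kN = 990
  5730 N = 5730e-3 kN = 5.73
  6.12 kN → 6.12
  939 kN → 939
Sum: 990 + 5.73 + 6.12 + 939 = 1940.85

1940.85 kN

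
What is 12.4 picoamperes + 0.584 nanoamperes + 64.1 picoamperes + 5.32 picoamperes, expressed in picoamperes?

In picoamperes:
  12.4 picoamperes → 12.4
  0.584 nanoamperes = 0.584 × 10³ picoamperes = 584
  64.1 picoamperes → 64.1
  5.32 picoamperes → 5.32
Sum: 12.4 + 584 + 64.1 + 5.32 = 665.82

665.82 picoamperes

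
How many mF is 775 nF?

0.000775 mF

nano = 10⁻⁹, milli = 10⁻³; factor is 10⁻⁶.
775 × 10⁻⁶ = 0.000775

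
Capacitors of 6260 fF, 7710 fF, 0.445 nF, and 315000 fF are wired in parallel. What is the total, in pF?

773.97 pF

In pF:
  6260 fF = 6260 × 10^-3 pF = 6.26
  7710 fF = 7710 × 10^-3 pF = 7.71
  0.445 nF = 0.445 × 10^3 pF = 445
  315000 fF = 315000 × 10^-3 pF = 315
Sum: 6.26 + 7.71 + 445 + 315 = 773.97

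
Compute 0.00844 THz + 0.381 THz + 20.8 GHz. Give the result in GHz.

410.24 GHz

In GHz:
  0.00844 THz = 0.00844e3 GHz = 8.44
  0.381 THz = 0.381e3 GHz = 381
  20.8 GHz → 20.8
Sum: 8.44 + 381 + 20.8 = 410.24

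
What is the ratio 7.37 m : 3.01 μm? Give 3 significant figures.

(7.37) / (3.01 × 10^-6) = 2.449 × 10^6

2450000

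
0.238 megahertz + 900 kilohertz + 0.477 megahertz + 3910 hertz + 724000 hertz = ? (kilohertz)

In kilohertz:
  0.238 megahertz = 0.238e3 kilohertz = 238
  900 kilohertz → 900
  0.477 megahertz = 0.477e3 kilohertz = 477
  3910 hertz = 3910e-3 kilohertz = 3.91
  724000 hertz = 724000e-3 kilohertz = 724
Sum: 238 + 900 + 477 + 3.91 + 724 = 2342.91

2342.91 kilohertz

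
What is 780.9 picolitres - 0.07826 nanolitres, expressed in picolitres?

702.64 picolitres

In picolitres:
  780.9 picolitres → 780.9
  0.07826 nanolitres = 0.07826 × 10^3 picolitres = 78.26
Difference: 780.9 - 78.26 = 702.64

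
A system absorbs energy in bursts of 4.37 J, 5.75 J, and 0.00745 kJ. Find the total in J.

In J:
  4.37 J → 4.37
  5.75 J → 5.75
  0.00745 kJ = 0.00745 × 10³ J = 7.45
Sum: 4.37 + 5.75 + 7.45 = 17.57

17.57 J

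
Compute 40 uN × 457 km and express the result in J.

40 × 10⁻⁶ × 457 × 10³ = 18280 × 10⁻³ J

18.28 J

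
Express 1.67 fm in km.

femto = 10⁻¹⁵, kilo = 10³; factor is 10⁻¹⁸.
1.67 × 10⁻¹⁸ = 0.00000000000000000167

0.00000000000000000167 km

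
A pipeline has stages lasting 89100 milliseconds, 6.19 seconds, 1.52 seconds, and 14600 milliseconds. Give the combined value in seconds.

In seconds:
  89100 milliseconds = 89100 × 10^-3 seconds = 89.1
  6.19 seconds → 6.19
  1.52 seconds → 1.52
  14600 milliseconds = 14600 × 10^-3 seconds = 14.6
Sum: 89.1 + 6.19 + 1.52 + 14.6 = 111.41

111.41 seconds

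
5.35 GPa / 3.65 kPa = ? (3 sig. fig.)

1470000

(5.35 × 10^9) / (3.65 × 10^3) = 1.466 × 10^6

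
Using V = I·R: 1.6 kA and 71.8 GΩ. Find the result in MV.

1.6 × 10³ × 71.8 × 10⁹ = 114.88 × 10¹² V

114880000 MV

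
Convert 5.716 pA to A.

pico = 1e-12, (no prefix) = 1e0; factor is 1e-12.
5.716 × 1e-12 = 0.000000000005716

0.000000000005716 A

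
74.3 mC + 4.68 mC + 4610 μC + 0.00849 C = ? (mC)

In mC:
  74.3 mC → 74.3
  4.68 mC → 4.68
  4610 μC = 4610 × 10⁻³ mC = 4.61
  0.00849 C = 0.00849 × 10³ mC = 8.49
Sum: 74.3 + 4.68 + 4.61 + 8.49 = 92.08

92.08 mC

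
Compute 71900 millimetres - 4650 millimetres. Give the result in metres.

67.25 metres

In metres:
  71900 millimetres = 71900 × 10⁻³ metres = 71.9
  4650 millimetres = 4650 × 10⁻³ metres = 4.65
Difference: 71.9 - 4.65 = 67.25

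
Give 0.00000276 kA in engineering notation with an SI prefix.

2.76 mA

= 2.76 × 10^-3 A; 10^-3 is milli.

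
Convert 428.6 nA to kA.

nano = 1e-9, kilo = 1e3; factor is 1e-12.
428.6 × 1e-12 = 0.0000000004286

0.0000000004286 kA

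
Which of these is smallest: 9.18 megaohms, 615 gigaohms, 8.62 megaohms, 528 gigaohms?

8.62 megaohms

9.18 megaohms = 9180000 ohms
615 gigaohms = 615000000000 ohms
8.62 megaohms = 8620000 ohms
528 gigaohms = 528000000000 ohms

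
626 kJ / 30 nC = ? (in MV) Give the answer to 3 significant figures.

(626 × 10³) / (30 × 10⁻⁹) = 20.867 × 10¹² V

20900000 MV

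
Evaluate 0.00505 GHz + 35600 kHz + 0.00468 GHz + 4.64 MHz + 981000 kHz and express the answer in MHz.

1030.97 MHz

In MHz:
  0.00505 GHz = 0.00505e3 MHz = 5.05
  35600 kHz = 35600e-3 MHz = 35.6
  0.00468 GHz = 0.00468e3 MHz = 4.68
  4.64 MHz → 4.64
  981000 kHz = 981000e-3 MHz = 981
Sum: 5.05 + 35.6 + 4.68 + 4.64 + 981 = 1030.97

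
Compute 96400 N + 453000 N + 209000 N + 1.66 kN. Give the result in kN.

In kN:
  96400 N = 96400 × 10^-3 kN = 96.4
  453000 N = 453000 × 10^-3 kN = 453
  209000 N = 209000 × 10^-3 kN = 209
  1.66 kN → 1.66
Sum: 96.4 + 453 + 209 + 1.66 = 760.06

760.06 kN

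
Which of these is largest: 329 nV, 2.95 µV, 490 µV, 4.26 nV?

329 nV = 0.000000329 V
2.95 µV = 0.00000295 V
490 µV = 0.00049 V
4.26 nV = 0.00000000426 V

490 µV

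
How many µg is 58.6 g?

58600000 µg

(no prefix) = 1e0, micro = 1e-6; factor is 1e6.
58.6 × 1e6 = 58600000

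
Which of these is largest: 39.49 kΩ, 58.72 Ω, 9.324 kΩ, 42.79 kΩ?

42.79 kΩ

39.49 kΩ = 39490 Ω
58.72 Ω = 58.72 Ω
9.324 kΩ = 9324 Ω
42.79 kΩ = 42790 Ω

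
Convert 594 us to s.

micro = 10^-6, (no prefix) = 10^0; factor is 10^-6.
594 × 10^-6 = 0.000594

0.000594 s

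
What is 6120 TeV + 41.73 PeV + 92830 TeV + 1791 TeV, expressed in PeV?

In PeV:
  6120 TeV = 6120e-3 PeV = 6.12
  41.73 PeV → 41.73
  92830 TeV = 92830e-3 PeV = 92.83
  1791 TeV = 1791e-3 PeV = 1.791
Sum: 6.12 + 41.73 + 92.83 + 1.791 = 142.471

142.471 PeV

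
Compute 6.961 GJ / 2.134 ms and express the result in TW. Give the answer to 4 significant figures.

(6.961e9) / (2.134e-3) = 3.26195e12 W

3.262 TW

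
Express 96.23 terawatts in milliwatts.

96230000000000000 milliwatts

tera = 10^12, milli = 10^-3; factor is 10^15.
96.23 × 10^15 = 96230000000000000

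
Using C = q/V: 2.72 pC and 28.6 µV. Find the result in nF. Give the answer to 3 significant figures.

95.1 nF

(2.72 × 10^-12) / (28.6 × 10^-6) = 0.095105 × 10^-6 F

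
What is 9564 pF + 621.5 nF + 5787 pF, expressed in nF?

In nF:
  9564 pF = 9564 × 10^-3 nF = 9.564
  621.5 nF → 621.5
  5787 pF = 5787 × 10^-3 nF = 5.787
Sum: 9.564 + 621.5 + 5.787 = 636.851

636.851 nF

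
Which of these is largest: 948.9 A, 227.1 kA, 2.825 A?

948.9 A = 948.9 A
227.1 kA = 227100 A
2.825 A = 2.825 A

227.1 kA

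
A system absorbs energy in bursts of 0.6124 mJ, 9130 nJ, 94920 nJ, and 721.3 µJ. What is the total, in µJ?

1437.75 µJ

In µJ:
  0.6124 mJ = 0.6124 × 10^3 µJ = 612.4
  9130 nJ = 9130 × 10^-3 µJ = 9.13
  94920 nJ = 94920 × 10^-3 µJ = 94.92
  721.3 µJ → 721.3
Sum: 612.4 + 9.13 + 94.92 + 721.3 = 1437.75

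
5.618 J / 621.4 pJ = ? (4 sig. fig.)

9041000000

(5.618) / (621.4 × 10^-12) = 0.0090409 × 10^12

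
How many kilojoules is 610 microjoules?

micro = 10^-6, kilo = 10^3; factor is 10^-9.
610 × 10^-9 = 0.00000061

0.00000061 kilojoules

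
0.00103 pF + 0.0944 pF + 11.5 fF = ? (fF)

106.93 fF

In fF:
  0.00103 pF = 0.00103e3 fF = 1.03
  0.0944 pF = 0.0944e3 fF = 94.4
  11.5 fF → 11.5
Sum: 1.03 + 94.4 + 11.5 = 106.93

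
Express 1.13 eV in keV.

0.00113 keV

(no prefix) = 10^0, kilo = 10^3; factor is 10^-3.
1.13 × 10^-3 = 0.00113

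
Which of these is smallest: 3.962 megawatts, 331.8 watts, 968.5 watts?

3.962 megawatts = 3962000 watts
331.8 watts = 331.8 watts
968.5 watts = 968.5 watts

331.8 watts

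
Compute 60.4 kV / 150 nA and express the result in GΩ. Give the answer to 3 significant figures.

(60.4 × 10³) / (150 × 10⁻⁹) = 0.40267 × 10¹² Ω

403 GΩ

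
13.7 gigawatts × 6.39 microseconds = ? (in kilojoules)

87.543 kilojoules

13.7 × 10^9 × 6.39 × 10^-6 = 87.543 × 10^3 J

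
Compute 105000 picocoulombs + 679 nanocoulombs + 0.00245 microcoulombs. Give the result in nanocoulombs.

In nanocoulombs:
  105000 picocoulombs = 105000e-3 nanocoulombs = 105
  679 nanocoulombs → 679
  0.00245 microcoulombs = 0.00245e3 nanocoulombs = 2.45
Sum: 105 + 679 + 2.45 = 786.45

786.45 nanocoulombs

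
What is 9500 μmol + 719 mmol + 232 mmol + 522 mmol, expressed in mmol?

In mmol:
  9500 μmol = 9500e-3 mmol = 9.5
  719 mmol → 719
  232 mmol → 232
  522 mmol → 522
Sum: 9.5 + 719 + 232 + 522 = 1482.5

1482.5 mmol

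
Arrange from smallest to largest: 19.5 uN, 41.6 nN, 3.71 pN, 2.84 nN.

19.5 uN = 0.0000195 N
41.6 nN = 0.0000000416 N
3.71 pN = 0.00000000000371 N
2.84 nN = 0.00000000284 N

3.71 pN < 2.84 nN < 41.6 nN < 19.5 uN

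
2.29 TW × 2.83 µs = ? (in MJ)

2.29 × 10¹² × 2.83 × 10⁻⁶ = 6.4807 × 10⁶ J

6.4807 MJ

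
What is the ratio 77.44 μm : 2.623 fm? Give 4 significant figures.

(77.44 × 10^-6) / (2.623 × 10^-15) = 29.523 × 10^9

29520000000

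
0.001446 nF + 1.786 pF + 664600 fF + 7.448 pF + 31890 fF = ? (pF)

In pF:
  0.001446 nF = 0.001446 × 10^3 pF = 1.446
  1.786 pF → 1.786
  664600 fF = 664600 × 10^-3 pF = 664.6
  7.448 pF → 7.448
  31890 fF = 31890 × 10^-3 pF = 31.89
Sum: 1.446 + 1.786 + 664.6 + 7.448 + 31.89 = 707.17

707.17 pF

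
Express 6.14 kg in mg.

6140000 mg

kilo = 10^3, milli = 10^-3; factor is 10^6.
6.14 × 10^6 = 6140000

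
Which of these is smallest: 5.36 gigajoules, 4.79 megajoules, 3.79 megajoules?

3.79 megajoules

5.36 gigajoules = 5360000000 joules
4.79 megajoules = 4790000 joules
3.79 megajoules = 3790000 joules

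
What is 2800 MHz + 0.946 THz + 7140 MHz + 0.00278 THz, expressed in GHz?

958.72 GHz

In GHz:
  2800 MHz = 2800 × 10⁻³ GHz = 2.8
  0.946 THz = 0.946 × 10³ GHz = 946
  7140 MHz = 7140 × 10⁻³ GHz = 7.14
  0.00278 THz = 0.00278 × 10³ GHz = 2.78
Sum: 2.8 + 946 + 7.14 + 2.78 = 958.72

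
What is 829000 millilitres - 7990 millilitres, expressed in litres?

821.01 litres

In litres:
  829000 millilitres = 829000 × 10^-3 litres = 829
  7990 millilitres = 7990 × 10^-3 litres = 7.99
Difference: 829 - 7.99 = 821.01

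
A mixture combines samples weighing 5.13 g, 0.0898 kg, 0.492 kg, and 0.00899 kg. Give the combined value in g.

595.92 g

In g:
  5.13 g → 5.13
  0.0898 kg = 0.0898 × 10³ g = 89.8
  0.492 kg = 0.492 × 10³ g = 492
  0.00899 kg = 0.00899 × 10³ g = 8.99
Sum: 5.13 + 89.8 + 492 + 8.99 = 595.92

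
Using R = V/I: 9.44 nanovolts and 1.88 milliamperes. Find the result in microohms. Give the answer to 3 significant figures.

(9.44e-9) / (1.88e-3) = 5.0213e-6 Ω

5.02 microohms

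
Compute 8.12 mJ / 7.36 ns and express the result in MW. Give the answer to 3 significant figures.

(8.12 × 10⁻³) / (7.36 × 10⁻⁹) = 1.1033 × 10⁶ W

1.10 MW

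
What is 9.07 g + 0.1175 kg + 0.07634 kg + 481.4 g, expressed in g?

In g:
  9.07 g → 9.07
  0.1175 kg = 0.1175 × 10³ g = 117.5
  0.07634 kg = 0.07634 × 10³ g = 76.34
  481.4 g → 481.4
Sum: 9.07 + 117.5 + 76.34 + 481.4 = 684.31

684.31 g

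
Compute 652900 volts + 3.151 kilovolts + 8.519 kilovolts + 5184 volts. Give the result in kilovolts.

669.754 kilovolts

In kilovolts:
  652900 volts = 652900 × 10⁻³ kilovolts = 652.9
  3.151 kilovolts → 3.151
  8.519 kilovolts → 8.519
  5184 volts = 5184 × 10⁻³ kilovolts = 5.184
Sum: 652.9 + 3.151 + 8.519 + 5.184 = 669.754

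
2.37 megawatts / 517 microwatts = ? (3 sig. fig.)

(2.37 × 10^6) / (517 × 10^-6) = 0.004584 × 10^12

4580000000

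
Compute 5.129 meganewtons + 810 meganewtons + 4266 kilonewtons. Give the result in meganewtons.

819.395 meganewtons

In meganewtons:
  5.129 meganewtons → 5.129
  810 meganewtons → 810
  4266 kilonewtons = 4266 × 10⁻³ meganewtons = 4.266
Sum: 5.129 + 810 + 4.266 = 819.395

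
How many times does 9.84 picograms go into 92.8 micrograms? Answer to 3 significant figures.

(92.8 × 10^-6) / (9.84 × 10^-12) = 9.431 × 10^6

9430000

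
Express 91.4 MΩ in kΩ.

91400 kΩ

mega = 1e6, kilo = 1e3; factor is 1e3.
91.4 × 1e3 = 91400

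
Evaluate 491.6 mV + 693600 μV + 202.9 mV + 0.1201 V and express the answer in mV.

1508.2 mV

In mV:
  491.6 mV → 491.6
  693600 μV = 693600 × 10⁻³ mV = 693.6
  202.9 mV → 202.9
  0.1201 V = 0.1201 × 10³ mV = 120.1
Sum: 491.6 + 693.6 + 202.9 + 120.1 = 1508.2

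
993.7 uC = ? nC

micro = 10^-6, nano = 10^-9; factor is 10^3.
993.7 × 10^3 = 993700

993700 nC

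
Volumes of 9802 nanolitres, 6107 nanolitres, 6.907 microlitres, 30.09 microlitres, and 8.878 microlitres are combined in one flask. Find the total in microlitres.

61.784 microlitres

In microlitres:
  9802 nanolitres = 9802 × 10^-3 microlitres = 9.802
  6107 nanolitres = 6107 × 10^-3 microlitres = 6.107
  6.907 microlitres → 6.907
  30.09 microlitres → 30.09
  8.878 microlitres → 8.878
Sum: 9.802 + 6.107 + 6.907 + 30.09 + 8.878 = 61.784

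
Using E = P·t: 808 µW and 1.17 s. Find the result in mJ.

808 × 10⁻⁶ × 1.17 = 945.36 × 10⁻⁶ J

0.94536 mJ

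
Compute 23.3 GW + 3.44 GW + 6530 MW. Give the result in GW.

In GW:
  23.3 GW → 23.3
  3.44 GW → 3.44
  6530 MW = 6530e-3 GW = 6.53
Sum: 23.3 + 3.44 + 6.53 = 33.27

33.27 GW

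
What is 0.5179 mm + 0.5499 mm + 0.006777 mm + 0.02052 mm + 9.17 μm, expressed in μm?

1104.267 μm

In μm:
  0.5179 mm = 0.5179 × 10^3 μm = 517.9
  0.5499 mm = 0.5499 × 10^3 μm = 549.9
  0.006777 mm = 0.006777 × 10^3 μm = 6.777
  0.02052 mm = 0.02052 × 10^3 μm = 20.52
  9.17 μm → 9.17
Sum: 517.9 + 549.9 + 6.777 + 20.52 + 9.17 = 1104.267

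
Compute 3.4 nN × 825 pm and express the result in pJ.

0.000002805 pJ

3.4e-9 × 825e-12 = 2805e-21 J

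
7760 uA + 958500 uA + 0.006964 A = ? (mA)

973.224 mA

In mA:
  7760 uA = 7760 × 10⁻³ mA = 7.76
  958500 uA = 958500 × 10⁻³ mA = 958.5
  0.006964 A = 0.006964 × 10³ mA = 6.964
Sum: 7.76 + 958.5 + 6.964 = 973.224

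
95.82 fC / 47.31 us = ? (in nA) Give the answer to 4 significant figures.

2.025 nA

(95.82 × 10^-15) / (47.31 × 10^-6) = 2.02536 × 10^-9 A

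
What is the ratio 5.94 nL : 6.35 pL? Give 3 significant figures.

935

(5.94e-9) / (6.35e-12) = 0.9354e3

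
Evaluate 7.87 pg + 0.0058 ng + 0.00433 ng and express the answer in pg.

In pg:
  7.87 pg → 7.87
  0.0058 ng = 0.0058 × 10^3 pg = 5.8
  0.00433 ng = 0.00433 × 10^3 pg = 4.33
Sum: 7.87 + 5.8 + 4.33 = 18

18 pg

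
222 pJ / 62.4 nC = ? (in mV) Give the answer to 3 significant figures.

(222e-12) / (62.4e-9) = 3.5577e-3 V

3.56 mV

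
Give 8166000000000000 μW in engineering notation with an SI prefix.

8.166 GW

= 8.166e9 W; 1e9 is giga.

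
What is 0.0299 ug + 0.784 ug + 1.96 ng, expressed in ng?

815.86 ng

In ng:
  0.0299 ug = 0.0299e3 ng = 29.9
  0.784 ug = 0.784e3 ng = 784
  1.96 ng → 1.96
Sum: 29.9 + 784 + 1.96 = 815.86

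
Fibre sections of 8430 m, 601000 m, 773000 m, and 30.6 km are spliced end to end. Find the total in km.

In km:
  8430 m = 8430 × 10⁻³ km = 8.43
  601000 m = 601000 × 10⁻³ km = 601
  773000 m = 773000 × 10⁻³ km = 773
  30.6 km → 30.6
Sum: 8.43 + 601 + 773 + 30.6 = 1413.03

1413.03 km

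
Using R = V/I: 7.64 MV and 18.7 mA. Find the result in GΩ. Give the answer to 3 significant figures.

0.409 GΩ

(7.64 × 10^6) / (18.7 × 10^-3) = 0.40856 × 10^9 Ω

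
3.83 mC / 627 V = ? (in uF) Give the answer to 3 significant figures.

6.11 uF

(3.83 × 10⁻³) / (627) = 0.0061085 × 10⁻³ F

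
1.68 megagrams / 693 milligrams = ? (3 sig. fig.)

(1.68e6) / (693e-3) = 0.002424e9

2420000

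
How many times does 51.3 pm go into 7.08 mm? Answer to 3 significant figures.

(7.08e-3) / (51.3e-12) = 0.138e9

138000000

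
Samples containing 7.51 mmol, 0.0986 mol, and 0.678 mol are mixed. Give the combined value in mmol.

784.11 mmol

In mmol:
  7.51 mmol → 7.51
  0.0986 mol = 0.0986 × 10³ mmol = 98.6
  0.678 mol = 0.678 × 10³ mmol = 678
Sum: 7.51 + 98.6 + 678 = 784.11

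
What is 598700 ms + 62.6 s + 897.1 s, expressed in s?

1558.4 s

In s:
  598700 ms = 598700e-3 s = 598.7
  62.6 s → 62.6
  897.1 s → 897.1
Sum: 598.7 + 62.6 + 897.1 = 1558.4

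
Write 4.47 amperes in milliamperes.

4470 milliamperes

(no prefix) = 10⁰, milli = 10⁻³; factor is 10³.
4.47 × 10³ = 4470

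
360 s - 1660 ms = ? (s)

358.34 s

In s:
  360 s → 360
  1660 ms = 1660 × 10^-3 s = 1.66
Difference: 360 - 1.66 = 358.34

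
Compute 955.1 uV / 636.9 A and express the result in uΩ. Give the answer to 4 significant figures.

1.500 uΩ

(955.1 × 10⁻⁶) / (636.9) = 1.49961 × 10⁻⁶ Ω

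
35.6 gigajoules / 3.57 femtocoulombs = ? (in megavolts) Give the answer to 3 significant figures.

9970000000000000000 megavolts

(35.6e9) / (3.57e-15) = 9.972e24 V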